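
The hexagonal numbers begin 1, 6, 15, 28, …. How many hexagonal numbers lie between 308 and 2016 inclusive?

20

The n-th hexagonal number is n(2n−1).
Smallest index with value ≥ 308: n = 13 (giving 325).
Largest index with value ≤ 2016: n = 32 (giving 2016).
Indices 13 through 32: 20 terms.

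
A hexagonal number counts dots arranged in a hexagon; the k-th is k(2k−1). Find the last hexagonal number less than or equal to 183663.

183315

Solve n(2n−1) ≤ 183663 for integer n.
n = 303 gives 183315 ≤ 183663, while n = 304 gives 184528 > 183663; so the answer is 183315.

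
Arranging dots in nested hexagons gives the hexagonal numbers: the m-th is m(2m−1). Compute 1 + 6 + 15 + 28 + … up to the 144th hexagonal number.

Σ i(2i−1) = 2Σi² − Σi over i = 1..144.
Σi = 10440 and Σi² = 1005720.
2·1005720 − 1·10440 = 2001000.

2001000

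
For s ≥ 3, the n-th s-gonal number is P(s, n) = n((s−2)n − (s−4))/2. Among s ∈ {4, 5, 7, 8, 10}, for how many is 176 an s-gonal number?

2

s = 4: P(4, 13) = 169 and P(4, 14) = 196; 176 is not s-gonal.
s = 5: P(5, 11) = 176. ✓
s = 7: P(7, 8) = 148 and P(7, 9) = 189; 176 is not s-gonal.
s = 8: P(8, 8) = 176. ✓
s = 10: P(10, 7) = 175 and P(10, 8) = 232; 176 is not s-gonal.
Hits: s ∈ {5, 8} → 2.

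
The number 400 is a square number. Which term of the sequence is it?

We need n² = 400, so n = √400 = 20.

20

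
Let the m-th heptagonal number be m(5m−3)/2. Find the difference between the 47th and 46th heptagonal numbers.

Consecutive heptagonal numbers differ by 5n − 4: here 5·47 − 4 = 231.

231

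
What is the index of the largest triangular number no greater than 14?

Solve n(n+1)/2 ≤ 14 for integer n.
n = 4 gives 10 ≤ 14, while n = 5 gives 15 > 14; so the answer is index 4.

4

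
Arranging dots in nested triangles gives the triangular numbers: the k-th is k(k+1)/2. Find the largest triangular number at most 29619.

29403

Solve n(n+1)/2 ≤ 29619 for integer n.
n = 242 gives 29403 ≤ 29619, while n = 243 gives 29646 > 29619; so the answer is 29403.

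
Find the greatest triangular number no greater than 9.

Solve n(n+1)/2 ≤ 9 for integer n.
n = 3 gives 6 ≤ 9, while n = 4 gives 10 > 9; so the answer is 6.

6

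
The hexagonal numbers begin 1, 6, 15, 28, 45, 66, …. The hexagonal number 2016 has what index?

Set n(2n−1) = 2016, giving 2n² − n − 2016 = 0.
The discriminant is 1 + 8·2016 = 16129, and √16129 = 127.
So n = (1 + 127) / 4 = 128/4 = 32.

32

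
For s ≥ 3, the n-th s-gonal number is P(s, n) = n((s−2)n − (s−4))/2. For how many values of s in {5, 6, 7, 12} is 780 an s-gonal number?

1

s = 5: P(5, 22) = 715 and P(5, 23) = 782; 780 is not s-gonal.
s = 6: P(6, 20) = 780. ✓
s = 7: P(7, 17) = 697 and P(7, 18) = 783; 780 is not s-gonal.
s = 12: P(12, 12) = 672 and P(12, 13) = 793; 780 is not s-gonal.
Hits: s ∈ {6} → 1.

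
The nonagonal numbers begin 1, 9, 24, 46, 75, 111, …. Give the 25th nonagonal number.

The 25th nonagonal number is n(7n−5)/2 with n = 25.
25·(7·25 − 5)/2 = 25·170/2 = 25·85 = 2125.

2125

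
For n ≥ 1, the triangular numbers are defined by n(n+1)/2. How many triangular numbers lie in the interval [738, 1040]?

8

The n-th triangular number is n(n+1)/2.
Smallest index with value ≥ 738: n = 38 (giving 741).
Largest index with value ≤ 1040: n = 45 (giving 1035).
Indices 38 through 45: 8 terms.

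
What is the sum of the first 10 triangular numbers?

Σ i(i+1)/2 = (Σi² + Σi) / 2 over i = 1..10.
Σi = 55 and Σi² = 385.
(1·385 + 1·55) / 2 = 440/2 = 220.

220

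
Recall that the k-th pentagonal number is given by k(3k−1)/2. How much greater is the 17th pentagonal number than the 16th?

Consecutive pentagonal numbers differ by 3n − 2: here 3·17 − 2 = 49.

49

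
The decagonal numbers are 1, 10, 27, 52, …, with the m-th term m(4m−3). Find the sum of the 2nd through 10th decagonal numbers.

1374

Σ i(4i−3) = 4Σi² − 3Σi over i = 2..10.
Σi = 55 − 1 = 54 and Σi² = 385 − 1 = 384.
4·384 − 3·54 = 1374.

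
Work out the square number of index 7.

49

The 7th square number is n² with n = 7.
7² = 49.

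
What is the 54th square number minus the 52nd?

54² = 2916 and 52² = 2704.
Difference: 2916 − 2704 = 212.

212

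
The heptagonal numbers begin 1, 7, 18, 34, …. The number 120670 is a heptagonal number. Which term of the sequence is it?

Set n(5n−3)/2 = 120670, giving 5n² − 3n − 241340 = 0.
The discriminant is 9 + 40·120670 = 4826809, and √4826809 = 2197.
So n = (3 + 2197) / 10 = 2200/10 = 220.

220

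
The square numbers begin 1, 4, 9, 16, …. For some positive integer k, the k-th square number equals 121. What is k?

11

We need n² = 121, so n = √121 = 11.
Check: 11² = 121. ✓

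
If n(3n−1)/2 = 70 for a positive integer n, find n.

7

Set n(3n−1)/2 = 70, giving 3n² − n − 140 = 0.
The discriminant is 1 + 24·70 = 1681, and √1681 = 41.
So n = (1 + 41) / 6 = 42/6 = 7.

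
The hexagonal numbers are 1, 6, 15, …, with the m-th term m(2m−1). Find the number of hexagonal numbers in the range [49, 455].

The n-th hexagonal number is n(2n−1).
Smallest index with value ≥ 49: n = 6 (giving 66).
Largest index with value ≤ 455: n = 15 (giving 435).
Indices 6 through 15: 10 terms.

10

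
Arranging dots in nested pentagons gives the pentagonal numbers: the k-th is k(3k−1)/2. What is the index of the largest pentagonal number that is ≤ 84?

7

Solve n(3n−1)/2 ≤ 84 for integer n.
n = 7 gives 70 ≤ 84, while n = 8 gives 92 > 84; so the answer is index 7.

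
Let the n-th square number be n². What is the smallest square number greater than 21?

Solve n² > 21 for integer n.
The largest n with value ≤ 21 is 4 (since 16 ≤ 21 < 25), so the first above is n = 5, value 25.

25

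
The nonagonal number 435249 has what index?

Set n(7n−5)/2 = 435249, giving 7n² − 5n − 870498 = 0.
The discriminant is 25 + 56·435249 = 24373969, and √24373969 = 4937.
So n = (5 + 4937) / 14 = 4942/14 = 353.
Check: 353·(7·353 − 5)/2 = 435249. ✓

353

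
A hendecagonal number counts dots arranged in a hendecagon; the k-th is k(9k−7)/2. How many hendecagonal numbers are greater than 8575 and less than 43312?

The n-th hendecagonal number is n(9n−7)/2.
Smallest index with value > 8575: n = 45 (giving 8955).
Largest index with value < 43312: n = 98 (giving 42875).
Indices 45 through 98: 54 terms.

54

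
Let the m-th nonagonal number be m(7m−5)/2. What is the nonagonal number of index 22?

1639

The 22nd nonagonal number is n(7n−5)/2 with n = 22.
22·(7·22 − 5)/2 = 22·149/2 = 1639.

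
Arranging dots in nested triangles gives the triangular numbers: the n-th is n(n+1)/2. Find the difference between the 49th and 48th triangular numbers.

Consecutive triangular numbers differ by n: T_{49} − T_{48} = 49.

49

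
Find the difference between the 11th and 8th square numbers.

57

11² = 121 and 8² = 64.
Difference: 121 − 64 = 57.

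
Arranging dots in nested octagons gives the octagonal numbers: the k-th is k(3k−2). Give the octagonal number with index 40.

The 40th octagonal number is n(3n−2) with n = 40.
40·(3·40 − 2) = 40·118 = 4720.

4720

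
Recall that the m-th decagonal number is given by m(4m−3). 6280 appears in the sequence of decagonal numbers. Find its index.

Set n(4n−3) = 6280, giving 4n² − 3n − 6280 = 0.
The discriminant is 9 + 16·6280 = 100489, and √100489 = 317.
So n = (3 + 317) / 8 = 320/8 = 40.

40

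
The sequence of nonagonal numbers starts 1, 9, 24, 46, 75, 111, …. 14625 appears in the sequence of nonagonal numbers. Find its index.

Set n(7n−5)/2 = 14625, giving 7n² − 5n − 29250 = 0.
So n = (5 + 905) / 14 = 910/14 = 65.
Check: 65·(7·65 − 5)/2 = 14625. ✓

65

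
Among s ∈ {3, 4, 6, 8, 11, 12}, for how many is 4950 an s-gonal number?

s = 3: P(3, 99) = 4950. ✓
s = 4: P(4, 70) = 4900 and P(4, 71) = 5041; 4950 is not s-gonal.
s = 6: P(6, 50) = 4950. ✓
s = 8: P(8, 40) = 4720 and P(8, 41) = 4961; 4950 is not s-gonal.
s = 11: P(11, 33) = 4785 and P(11, 34) = 5083; 4950 is not s-gonal.
s = 12: P(12, 31) = 4681 and P(12, 32) = 4992; 4950 is not s-gonal.
Hits: s ∈ {3, 6} → 2.

2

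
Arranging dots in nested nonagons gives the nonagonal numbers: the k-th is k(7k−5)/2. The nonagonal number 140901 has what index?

Set n(7n−5)/2 = 140901, giving 7n² − 5n − 281802 = 0.
The discriminant is 25 + 56·140901 = 7890481, and √7890481 = 2809.
So n = (5 + 2809) / 14 = 2814/14 = 201.
Check: 201·(7·201 − 5)/2 = 140901. ✓

201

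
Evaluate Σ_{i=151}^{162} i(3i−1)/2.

Σ i(3i−1)/2 = (3Σi² − Σi) / 2 over i = 151..162.
Σi = 13203 − 11325 = 1878 and Σi² = 1430325 − 1136275 = 294050.
(3·294050 − 1·1878) / 2 = 880272/2 = 440136.

440136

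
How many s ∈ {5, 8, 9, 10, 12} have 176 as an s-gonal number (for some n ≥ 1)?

s = 5: P(5, 11) = 176. ✓
s = 8: P(8, 8) = 176. ✓
s = 9: P(9, 7) = 154 and P(9, 8) = 204; 176 is not s-gonal.
s = 10: P(10, 7) = 175 and P(10, 8) = 232; 176 is not s-gonal.
s = 12: P(12, 6) = 156 and P(12, 7) = 217; 176 is not s-gonal.
Hits: s ∈ {5, 8} → 2.

2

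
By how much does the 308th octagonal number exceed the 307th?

Consecutive octagonal numbers differ by 6n − 5: here 6·308 − 5 = 1843.

1843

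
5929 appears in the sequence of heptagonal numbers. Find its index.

Set n(5n−3)/2 = 5929, giving 5n² − 3n − 11858 = 0.
The discriminant is 9 + 40·5929 = 237169, and √237169 = 487.
So n = (3 + 487) / 10 = 490/10 = 49.

49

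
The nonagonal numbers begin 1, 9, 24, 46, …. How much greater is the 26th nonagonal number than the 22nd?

26·(7·26 − 5)/2 = 2301 and 22·(7·22 − 5)/2 = 1639.
Difference: 2301 − 1639 = 662.

662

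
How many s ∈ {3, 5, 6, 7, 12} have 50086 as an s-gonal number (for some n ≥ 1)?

1

s = 3: P(3, 316) = 50086. ✓
s = 5: P(5, 182) = 49595 and P(5, 183) = 50142; 50086 is not s-gonal.
s = 6: P(6, 158) = 49770 and P(6, 159) = 50403; 50086 is not s-gonal.
s = 7: P(7, 141) = 49491 and P(7, 142) = 50197; 50086 is not s-gonal.
s = 12: P(12, 100) = 49600 and P(12, 101) = 50601; 50086 is not s-gonal.
Hits: s ∈ {3} → 1.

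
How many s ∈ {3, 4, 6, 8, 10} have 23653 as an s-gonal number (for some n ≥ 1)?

2

s = 3: P(3, 217) = 23653. ✓
s = 4: P(4, 153) = 23409 and P(4, 154) = 23716; 23653 is not s-gonal.
s = 6: P(6, 109) = 23653. ✓
s = 8: P(8, 89) = 23585 and P(8, 90) = 24120; 23653 is not s-gonal.
s = 10: P(10, 77) = 23485 and P(10, 78) = 24102; 23653 is not s-gonal.
Hits: s ∈ {3, 6} → 2.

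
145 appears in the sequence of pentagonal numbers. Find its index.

Set n(3n−1)/2 = 145, giving 3n² − n − 290 = 0.
So n = (1 + 59) / 6 = 60/6 = 10.
Check: 10·(3·10 − 1)/2 = 145. ✓

10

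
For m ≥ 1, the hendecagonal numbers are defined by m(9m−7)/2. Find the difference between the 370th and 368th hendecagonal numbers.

370·(9·370 − 7)/2 = 614755 and 368·(9·368 − 7)/2 = 608120.
Difference: 614755 − 608120 = 6635.

6635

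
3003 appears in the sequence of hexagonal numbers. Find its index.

39

Set n(2n−1) = 3003, giving 2n² − n − 3003 = 0.
The discriminant is 1 + 8·3003 = 24025, and √24025 = 155.
So n = (1 + 155) / 4 = 156/4 = 39.
Check: 39·(2·39 − 1) = 3003. ✓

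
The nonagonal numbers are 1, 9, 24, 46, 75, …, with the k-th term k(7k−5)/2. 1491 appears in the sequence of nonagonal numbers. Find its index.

21

Set n(7n−5)/2 = 1491, giving 7n² − 5n − 2982 = 0.
The discriminant is 25 + 56·1491 = 83521, and √83521 = 289.
So n = (5 + 289) / 14 = 294/14 = 21.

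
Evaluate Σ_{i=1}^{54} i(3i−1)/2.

80190

Σ i(3i−1)/2 = (3Σi² − Σi) / 2 over i = 1..54.
Σi = 1485 and Σi² = 53955.
(3·53955 − 1·1485) / 2 = 160380/2 = 80190.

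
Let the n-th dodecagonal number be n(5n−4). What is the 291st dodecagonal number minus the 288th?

291·(5·291 − 4) = 422241 and 288·(5·288 − 4) = 413568.
Difference: 422241 − 413568 = 8673.

8673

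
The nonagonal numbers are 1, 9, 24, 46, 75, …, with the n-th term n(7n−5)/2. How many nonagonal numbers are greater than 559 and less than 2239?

12

The n-th nonagonal number is n(7n−5)/2.
Smallest index with value > 559: n = 14 (giving 651).
Largest index with value < 2239: n = 25 (giving 2125).
Indices 14 through 25: 12 terms.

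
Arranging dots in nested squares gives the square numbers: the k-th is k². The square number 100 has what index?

We need n² = 100, so n = √100 = 10.
Check: 10² = 100. ✓

10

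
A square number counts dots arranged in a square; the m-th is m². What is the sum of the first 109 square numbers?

437635

Σ_{i=1}^{109} i² = 109·110·219/6 = 437635.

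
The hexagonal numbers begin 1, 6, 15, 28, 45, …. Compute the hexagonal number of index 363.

The 363rd hexagonal number is n(2n−1) with n = 363.
363·(2·363 − 1) = 363·725 = 263175.

263175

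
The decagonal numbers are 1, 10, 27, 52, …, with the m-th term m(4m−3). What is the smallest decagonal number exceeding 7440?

Solve n(4n−3) > 7440 for integer n.
The largest n with value ≤ 7440 is 43 (since 7267 ≤ 7440 < 7612), so the first above is n = 44, value 7612.

7612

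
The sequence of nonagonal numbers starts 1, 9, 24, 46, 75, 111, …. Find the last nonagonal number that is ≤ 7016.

6975

Solve n(7n−5)/2 ≤ 7016 for integer n.
n = 45 gives 6975 ≤ 7016, while n = 46 gives 7291 > 7016; so the answer is 6975.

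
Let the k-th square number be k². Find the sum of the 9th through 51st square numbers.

45322

Σ_{i=9}^{51} i² = 45526 − 204 = 45322.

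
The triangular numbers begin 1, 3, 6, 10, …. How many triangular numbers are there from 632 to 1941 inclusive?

26

The n-th triangular number is n(n+1)/2.
Smallest index with value ≥ 632: n = 36 (giving 666).
Largest index with value ≤ 1941: n = 61 (giving 1891).
Indices 36 through 61: 26 terms.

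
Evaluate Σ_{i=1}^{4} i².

Σ_{i=1}^{4} i² = 4·5·9/6 = 30.

30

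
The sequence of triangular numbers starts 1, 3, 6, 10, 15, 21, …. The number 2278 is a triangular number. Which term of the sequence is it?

67

Set n(n+1)/2 = 2278, giving n² + n − 4556 = 0.
The discriminant is 1 + 8·2278 = 18225, and √18225 = 135.
So n = (-1 + 135) / 2 = 134/2 = 67.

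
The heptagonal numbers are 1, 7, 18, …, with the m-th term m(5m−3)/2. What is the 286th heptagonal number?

204061

286·(5·286 − 3)/2 = 286·1427/2 = 204061.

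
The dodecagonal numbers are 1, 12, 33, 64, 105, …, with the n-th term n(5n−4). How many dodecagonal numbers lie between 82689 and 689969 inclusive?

243

The n-th dodecagonal number is n(5n−4).
Smallest index with value ≥ 82689: n = 129 (giving 82689).
Largest index with value ≤ 689969: n = 371 (giving 686721).
Indices 129 through 371: 243 terms.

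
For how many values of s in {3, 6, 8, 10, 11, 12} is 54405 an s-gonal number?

2

s = 3: P(3, 329) = 54285 and P(3, 330) = 54615; 54405 is not s-gonal.
s = 6: P(6, 165) = 54285 and P(6, 166) = 54946; 54405 is not s-gonal.
s = 8: P(8, 135) = 54405. ✓
s = 10: P(10, 117) = 54405. ✓
s = 11: P(11, 110) = 54065 and P(11, 111) = 55056; 54405 is not s-gonal.
s = 12: P(12, 104) = 53664 and P(12, 105) = 54705; 54405 is not s-gonal.
Hits: s ∈ {8, 10} → 2.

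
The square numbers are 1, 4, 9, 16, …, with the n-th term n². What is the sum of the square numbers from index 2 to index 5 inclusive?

Σ_{i=2}^{5} i² = 55 − 1 = 54.

54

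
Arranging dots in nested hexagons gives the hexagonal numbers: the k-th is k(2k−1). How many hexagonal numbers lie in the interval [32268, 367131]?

301

The n-th hexagonal number is n(2n−1).
Smallest index with value ≥ 32268: n = 128 (giving 32640).
Largest index with value ≤ 367131: n = 428 (giving 365940).
Indices 128 through 428: 301 terms.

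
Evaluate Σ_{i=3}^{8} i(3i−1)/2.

282

Σ i(3i−1)/2 = (3Σi² − Σi) / 2 over i = 3..8.
Σi = 36 − 3 = 33 and Σi² = 204 − 5 = 199.
(3·199 − 1·33) / 2 = 564/2 = 282.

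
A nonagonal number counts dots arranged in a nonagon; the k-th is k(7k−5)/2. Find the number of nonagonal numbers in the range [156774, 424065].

The n-th nonagonal number is n(7n−5)/2.
Smallest index with value ≥ 156774: n = 212 (giving 156774).
Largest index with value ≤ 424065: n = 348 (giving 422994).
Indices 212 through 348: 137 terms.

137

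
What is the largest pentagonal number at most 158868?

Solve n(3n−1)/2 ≤ 158868 for integer n.
n = 325 gives 158275 ≤ 158868, while n = 326 gives 159251 > 158868; so the answer is 158275.

158275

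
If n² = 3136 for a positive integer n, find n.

We need n² = 3136, so n = √3136 = 56.
Check: 56² = 3136. ✓

56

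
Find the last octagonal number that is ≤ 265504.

264033

Solve n(3n−2) ≤ 265504 for integer n.
n = 297 gives 264033 ≤ 265504, while n = 298 gives 265816 > 265504; so the answer is 264033.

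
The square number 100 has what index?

We need n² = 100, so n = √100 = 10.

10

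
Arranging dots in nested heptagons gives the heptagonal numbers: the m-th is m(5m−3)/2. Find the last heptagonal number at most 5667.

Solve n(5n−3)/2 ≤ 5667 for integer n.
n = 47 gives 5452 ≤ 5667, while n = 48 gives 5688 > 5667; so the answer is 5452.

5452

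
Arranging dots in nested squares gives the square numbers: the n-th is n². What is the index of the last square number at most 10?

Solve n² ≤ 10 for integer n.
n = 3 gives 9 ≤ 10, while n = 4 gives 16 > 10; so the answer is index 3.

3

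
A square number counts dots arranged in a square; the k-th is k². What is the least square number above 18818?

Solve n² > 18818 for integer n.
The largest n with value ≤ 18818 is 137 (since 18769 ≤ 18818 < 19044), so the first above is n = 138, value 19044.

19044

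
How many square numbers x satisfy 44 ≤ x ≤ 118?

4

The n-th square number is n².
Smallest index with value ≥ 44: n = 7 (giving 49).
Largest index with value ≤ 118: n = 10 (giving 100).
Indices 7 through 10: 4 terms.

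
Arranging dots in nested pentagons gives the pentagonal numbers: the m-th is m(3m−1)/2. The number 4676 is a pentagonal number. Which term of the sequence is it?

56

Set n(3n−1)/2 = 4676, giving 3n² − n − 9352 = 0.
The discriminant is 1 + 24·4676 = 112225, and √112225 = 335.
So n = (1 + 335) / 6 = 336/6 = 56.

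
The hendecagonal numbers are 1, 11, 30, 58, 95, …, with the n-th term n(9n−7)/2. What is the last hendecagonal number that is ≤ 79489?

79135

Solve n(9n−7)/2 ≤ 79489 for integer n.
n = 133 gives 79135 ≤ 79489, while n = 134 gives 80333 > 79489; so the answer is 79135.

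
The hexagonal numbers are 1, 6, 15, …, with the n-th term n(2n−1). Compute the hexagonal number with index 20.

780

The 20th hexagonal number is n(2n−1) with n = 20.
20·(2·20 − 1) = 20·39 = 780.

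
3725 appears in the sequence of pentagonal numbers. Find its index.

Set n(3n−1)/2 = 3725, giving 3n² − n − 7450 = 0.
The discriminant is 1 + 24·3725 = 89401, and √89401 = 299.
So n = (1 + 299) / 6 = 300/6 = 50.

50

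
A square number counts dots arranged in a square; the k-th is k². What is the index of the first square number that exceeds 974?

Solve n² > 974 for integer n.
The largest n with value ≤ 974 is 31 (since 961 ≤ 974 < 1024), so the first above is n = 32, value 1024.

32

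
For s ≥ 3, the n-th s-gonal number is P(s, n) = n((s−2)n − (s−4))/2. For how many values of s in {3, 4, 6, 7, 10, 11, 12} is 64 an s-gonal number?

s = 3: P(3, 10) = 55 and P(3, 11) = 66; 64 is not s-gonal.
s = 4: P(4, 8) = 64. ✓
s = 6: P(6, 5) = 45 and P(6, 6) = 66; 64 is not s-gonal.
s = 7: P(7, 5) = 55 and P(7, 6) = 81; 64 is not s-gonal.
s = 10: P(10, 4) = 52 and P(10, 5) = 85; 64 is not s-gonal.
s = 11: P(11, 4) = 58 and P(11, 5) = 95; 64 is not s-gonal.
s = 12: P(12, 4) = 64. ✓
Hits: s ∈ {4, 12} → 2.

2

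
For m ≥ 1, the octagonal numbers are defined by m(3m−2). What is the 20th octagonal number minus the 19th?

Consecutive octagonal numbers differ by 6n − 5: here 6·20 − 5 = 115.

115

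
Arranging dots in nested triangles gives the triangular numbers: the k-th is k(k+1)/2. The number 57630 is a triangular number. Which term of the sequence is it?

Set n(n+1)/2 = 57630, giving n² + n − 115260 = 0.
The discriminant is 1 + 8·57630 = 461041, and √461041 = 679.
So n = (-1 + 679) / 2 = 678/2 = 339.

339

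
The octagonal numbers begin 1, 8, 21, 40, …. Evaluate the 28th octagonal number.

The 28th octagonal number is n(3n−2) with n = 28.
28·(3·28 − 2) = 28·82 = 2296.

2296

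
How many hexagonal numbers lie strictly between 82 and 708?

The n-th hexagonal number is n(2n−1).
Smallest index with value > 82: n = 7 (giving 91).
Largest index with value < 708: n = 19 (giving 703).
Indices 7 through 19: 13 terms.

13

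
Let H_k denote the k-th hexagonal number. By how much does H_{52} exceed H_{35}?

52·(2·52 − 1) = 5356 and 35·(2·35 − 1) = 2415.
Difference: 5356 − 2415 = 2941.

2941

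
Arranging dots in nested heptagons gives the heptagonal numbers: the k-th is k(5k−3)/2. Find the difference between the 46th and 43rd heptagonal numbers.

46·(5·46 − 3)/2 = 5221 and 43·(5·43 − 3)/2 = 4558.
Difference: 5221 − 4558 = 663.

663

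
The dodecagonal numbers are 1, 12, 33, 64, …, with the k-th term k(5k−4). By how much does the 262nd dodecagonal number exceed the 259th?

7803

262·(5·262 − 4) = 342172 and 259·(5·259 − 4) = 334369.
Difference: 342172 − 334369 = 7803.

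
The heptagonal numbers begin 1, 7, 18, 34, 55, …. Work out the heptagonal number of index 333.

276723

The 333rd heptagonal number is n(5n−3)/2 with n = 333.
333·(5·333 − 3)/2 = 333·1662/2 = 333·831 = 276723.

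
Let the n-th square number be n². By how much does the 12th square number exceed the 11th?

23

n² − (n−1)² = 2n − 1, so 12² − 11² = 2·12 − 1 = 23.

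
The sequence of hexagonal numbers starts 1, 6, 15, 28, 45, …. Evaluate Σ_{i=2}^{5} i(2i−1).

94

Σ i(2i−1) = 2Σi² − Σi over i = 2..5.
Σi = 15 − 1 = 14 and Σi² = 55 − 1 = 54.
2·54 − 1·14 = 94.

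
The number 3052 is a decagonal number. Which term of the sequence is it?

28

Set n(4n−3) = 3052, giving 4n² − 3n − 3052 = 0.
The discriminant is 9 + 16·3052 = 48841, and √48841 = 221.
So n = (3 + 221) / 8 = 224/8 = 28.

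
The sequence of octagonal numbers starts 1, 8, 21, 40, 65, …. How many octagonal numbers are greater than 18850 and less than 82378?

The n-th octagonal number is n(3n−2).
Smallest index with value > 18850: n = 80 (giving 19040).
Largest index with value < 82378: n = 166 (giving 82336).
Indices 80 through 166: 87 terms.

87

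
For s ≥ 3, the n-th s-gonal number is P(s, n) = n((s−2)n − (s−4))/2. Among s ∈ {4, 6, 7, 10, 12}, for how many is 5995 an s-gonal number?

s = 4: P(4, 77) = 5929 and P(4, 78) = 6084; 5995 is not s-gonal.
s = 6: P(6, 55) = 5995. ✓
s = 7: P(7, 49) = 5929 and P(7, 50) = 6175; 5995 is not s-gonal.
s = 10: P(10, 39) = 5967 and P(10, 40) = 6280; 5995 is not s-gonal.
s = 12: P(12, 35) = 5985 and P(12, 36) = 6336; 5995 is not s-gonal.
Hits: s ∈ {6} → 1.

1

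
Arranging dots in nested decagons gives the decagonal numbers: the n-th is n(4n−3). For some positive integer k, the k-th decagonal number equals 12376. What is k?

Set n(4n−3) = 12376, giving 4n² − 3n − 12376 = 0.
So n = (3 + 445) / 8 = 448/8 = 56.

56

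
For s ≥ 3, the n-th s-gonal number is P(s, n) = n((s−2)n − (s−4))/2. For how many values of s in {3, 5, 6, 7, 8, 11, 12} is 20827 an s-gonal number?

1

s = 3: P(3, 203) = 20706 and P(3, 204) = 20910; 20827 is not s-gonal.
s = 5: P(5, 118) = 20827. ✓
s = 6: P(6, 102) = 20706 and P(6, 103) = 21115; 20827 is not s-gonal.
s = 7: P(7, 91) = 20566 and P(7, 92) = 21022; 20827 is not s-gonal.
s = 8: P(8, 83) = 20501 and P(8, 84) = 21000; 20827 is not s-gonal.
s = 11: P(11, 68) = 20570 and P(11, 69) = 21183; 20827 is not s-gonal.
s = 12: P(12, 64) = 20224 and P(12, 65) = 20865; 20827 is not s-gonal.
Hits: s ∈ {5} → 1.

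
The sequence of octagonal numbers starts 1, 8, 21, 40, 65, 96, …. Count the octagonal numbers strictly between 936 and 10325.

40

The n-th octagonal number is n(3n−2).
Smallest index with value > 936: n = 19 (giving 1045).
Largest index with value < 10325: n = 58 (giving 9976).
Indices 19 through 58: 40 terms.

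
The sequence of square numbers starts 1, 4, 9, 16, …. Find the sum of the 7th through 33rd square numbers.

Σ_{i=7}^{33} i² = 12529 − 91 = 12438.

12438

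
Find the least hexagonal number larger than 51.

Solve n(2n−1) > 51 for integer n.
The largest n with value ≤ 51 is 5 (since 45 ≤ 51 < 66), so the first above is n = 6, value 66.

66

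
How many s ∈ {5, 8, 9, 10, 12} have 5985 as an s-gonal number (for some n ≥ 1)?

2

s = 5: P(5, 63) = 5922 and P(5, 64) = 6112; 5985 is not s-gonal.
s = 8: P(8, 45) = 5985. ✓
s = 9: P(9, 41) = 5781 and P(9, 42) = 6069; 5985 is not s-gonal.
s = 10: P(10, 39) = 5967 and P(10, 40) = 6280; 5985 is not s-gonal.
s = 12: P(12, 35) = 5985. ✓
Hits: s ∈ {8, 12} → 2.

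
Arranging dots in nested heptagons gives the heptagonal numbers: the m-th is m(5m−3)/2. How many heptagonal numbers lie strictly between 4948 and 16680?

37

The n-th heptagonal number is n(5n−3)/2.
Smallest index with value > 4948: n = 45 (giving 4995).
Largest index with value < 16680: n = 81 (giving 16281).
Indices 45 through 81: 37 terms.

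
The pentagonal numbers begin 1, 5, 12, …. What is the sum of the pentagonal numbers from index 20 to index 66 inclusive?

142316

Σ i(3i−1)/2 = (3Σi² − Σi) / 2 over i = 20..66.
Σi = 2211 − 190 = 2021 and Σi² = 98021 − 2470 = 95551.
(3·95551 − 1·2021) / 2 = 284632/2 = 142316.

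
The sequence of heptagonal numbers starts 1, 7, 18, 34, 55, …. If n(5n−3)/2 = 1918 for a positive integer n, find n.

Set n(5n−3)/2 = 1918, giving 5n² − 3n − 3836 = 0.
The discriminant is 9 + 40·1918 = 76729, and √76729 = 277.
So n = (3 + 277) / 10 = 280/10 = 28.

28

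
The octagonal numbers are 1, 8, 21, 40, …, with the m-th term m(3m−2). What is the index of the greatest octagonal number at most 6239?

45

Solve n(3n−2) ≤ 6239 for integer n.
n = 45 gives 5985 ≤ 6239, while n = 46 gives 6256 > 6239; so the answer is index 45.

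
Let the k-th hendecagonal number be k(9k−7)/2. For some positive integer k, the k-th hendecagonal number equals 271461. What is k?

246

Set n(9n−7)/2 = 271461, giving 9n² − 7n − 542922 = 0.
So n = (7 + 4421) / 18 = 4428/18 = 246.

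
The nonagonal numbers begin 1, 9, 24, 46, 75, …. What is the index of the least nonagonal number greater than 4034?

Solve n(7n−5)/2 > 4034 for integer n.
The largest n with value ≤ 4034 is 34 (since 3961 ≤ 4034 < 4200), so the first above is n = 35, value 4200.

35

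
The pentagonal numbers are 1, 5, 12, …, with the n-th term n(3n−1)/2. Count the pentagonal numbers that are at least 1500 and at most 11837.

58

The n-th pentagonal number is n(3n−1)/2.
Smallest index with value ≥ 1500: n = 32 (giving 1520).
Largest index with value ≤ 11837: n = 89 (giving 11837).
Indices 32 through 89: 58 terms.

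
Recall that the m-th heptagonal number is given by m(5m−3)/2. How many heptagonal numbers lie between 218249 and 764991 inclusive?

258

The n-th heptagonal number is n(5n−3)/2.
Smallest index with value ≥ 218249: n = 296 (giving 218596).
Largest index with value ≤ 764991: n = 553 (giving 763693).
Indices 296 through 553: 258 terms.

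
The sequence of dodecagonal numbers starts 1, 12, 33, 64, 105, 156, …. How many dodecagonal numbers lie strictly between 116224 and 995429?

The n-th dodecagonal number is n(5n−4).
Smallest index with value > 116224: n = 153 (giving 116433).
Largest index with value < 995429: n = 446 (giving 992796).
Indices 153 through 446: 294 terms.

294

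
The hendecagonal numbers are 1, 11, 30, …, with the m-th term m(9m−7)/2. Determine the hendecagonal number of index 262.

The 262nd hendecagonal number is n(9n−7)/2 with n = 262.
262·(9·262 − 7)/2 = 262·2351/2 = 307981.

307981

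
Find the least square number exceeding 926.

961

Solve n² > 926 for integer n.
The largest n with value ≤ 926 is 30 (since 900 ≤ 926 < 961), so the first above is n = 31, value 961.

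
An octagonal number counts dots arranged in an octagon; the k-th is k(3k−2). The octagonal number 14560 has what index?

70

Set n(3n−2) = 14560, giving 3n² − 2n − 14560 = 0.
So n = (2 + 418) / 6 = 420/6 = 70.
Check: 70·(3·70 − 2) = 14560. ✓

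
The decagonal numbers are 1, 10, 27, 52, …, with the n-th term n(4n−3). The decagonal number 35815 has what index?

95

Set n(4n−3) = 35815, giving 4n² − 3n − 35815 = 0.
So n = (3 + 757) / 8 = 760/8 = 95.
Check: 95·(4·95 − 3) = 35815. ✓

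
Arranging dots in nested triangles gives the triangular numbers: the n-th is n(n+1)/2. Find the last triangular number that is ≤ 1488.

1485

Solve n(n+1)/2 ≤ 1488 for integer n.
n = 54 gives 1485 ≤ 1488, while n = 55 gives 1540 > 1488; so the answer is 1485.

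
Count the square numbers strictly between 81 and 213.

5

The n-th square number is n².
Smallest index with value > 81: n = 10 (giving 100).
Largest index with value < 213: n = 14 (giving 196).
Indices 10 through 14: 5 terms.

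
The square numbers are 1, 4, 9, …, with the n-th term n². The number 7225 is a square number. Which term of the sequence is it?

85

We need n² = 7225, so n = √7225 = 85.
Check: 85² = 7225. ✓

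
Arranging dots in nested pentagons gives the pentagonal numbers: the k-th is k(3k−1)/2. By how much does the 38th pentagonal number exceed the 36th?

38·(3·38 − 1)/2 = 2147 and 36·(3·36 − 1)/2 = 1926.
Difference: 2147 − 1926 = 221.

221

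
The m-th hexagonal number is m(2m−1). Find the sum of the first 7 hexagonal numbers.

Σ i(2i−1) = 2Σi² − Σi over i = 1..7.
Σi = 28 and Σi² = 140.
2·140 − 1·28 = 252.

252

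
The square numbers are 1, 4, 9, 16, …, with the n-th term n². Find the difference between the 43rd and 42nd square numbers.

n² − (n−1)² = 2n − 1, so 43² − 42² = 2·43 − 1 = 85.

85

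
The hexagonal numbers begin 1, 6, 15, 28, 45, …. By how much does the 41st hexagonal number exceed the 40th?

Consecutive hexagonal numbers differ by 4n − 3: here 4·41 − 3 = 161.

161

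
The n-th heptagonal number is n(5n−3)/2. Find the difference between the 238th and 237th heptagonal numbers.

Consecutive heptagonal numbers differ by 5n − 4: here 5·238 − 4 = 1186.

1186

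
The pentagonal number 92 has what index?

Set n(3n−1)/2 = 92, giving 3n² − n − 184 = 0.
The discriminant is 1 + 24·92 = 2209, and √2209 = 47.
So n = (1 + 47) / 6 = 48/6 = 8.
Check: 8·(3·8 − 1)/2 = 92. ✓

8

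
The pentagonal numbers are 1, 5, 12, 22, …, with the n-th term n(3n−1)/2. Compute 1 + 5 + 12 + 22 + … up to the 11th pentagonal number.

Σ i(3i−1)/2 = (3Σi² − Σi) / 2 over i = 1..11.
Σi = 66 and Σi² = 506.
(3·506 − 1·66) / 2 = 1452/2 = 726.

726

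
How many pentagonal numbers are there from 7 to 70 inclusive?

The n-th pentagonal number is n(3n−1)/2.
Smallest index with value ≥ 7: n = 3 (giving 12).
Largest index with value ≤ 70: n = 7 (giving 70).
Indices 3 through 7: 5 terms.

5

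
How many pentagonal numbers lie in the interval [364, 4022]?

The n-th pentagonal number is n(3n−1)/2.
Smallest index with value ≥ 364: n = 16 (giving 376).
Largest index with value ≤ 4022: n = 51 (giving 3876).
Indices 16 through 51: 36 terms.

36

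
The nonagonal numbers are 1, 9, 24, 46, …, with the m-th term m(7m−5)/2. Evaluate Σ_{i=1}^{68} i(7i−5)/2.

Σ i(7i−5)/2 = (7Σi² − 5Σi) / 2 over i = 1..68.
Σi = 2346 and Σi² = 107134.
(7·107134 − 5·2346) / 2 = 738208/2 = 369104.

369104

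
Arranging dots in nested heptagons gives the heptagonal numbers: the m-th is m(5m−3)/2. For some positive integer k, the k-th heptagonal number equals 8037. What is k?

Set n(5n−3)/2 = 8037, giving 5n² − 3n − 16074 = 0.
The discriminant is 9 + 40·8037 = 321489, and √321489 = 567.
So n = (3 + 567) / 10 = 570/10 = 57.
Check: 57·(5·57 − 3)/2 = 8037. ✓

57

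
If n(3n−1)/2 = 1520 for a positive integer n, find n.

Set n(3n−1)/2 = 1520, giving 3n² − n − 3040 = 0.
So n = (1 + 191) / 6 = 192/6 = 32.

32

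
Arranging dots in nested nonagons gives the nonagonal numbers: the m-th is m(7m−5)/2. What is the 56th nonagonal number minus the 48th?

56·(7·56 − 5)/2 = 10836 and 48·(7·48 − 5)/2 = 7944.
Difference: 10836 − 7944 = 2892.

2892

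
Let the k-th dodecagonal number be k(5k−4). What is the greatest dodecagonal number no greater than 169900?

Solve n(5n−4) ≤ 169900 for integer n.
n = 184 gives 168544 ≤ 169900, while n = 185 gives 170385 > 169900; so the answer is 168544.

168544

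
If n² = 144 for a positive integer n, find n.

12

We need n² = 144, so n = √144 = 12.
Check: 12² = 144. ✓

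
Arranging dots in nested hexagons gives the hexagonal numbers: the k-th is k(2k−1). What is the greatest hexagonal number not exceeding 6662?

6441

Solve n(2n−1) ≤ 6662 for integer n.
n = 57 gives 6441 ≤ 6662, while n = 58 gives 6670 > 6662; so the answer is 6441.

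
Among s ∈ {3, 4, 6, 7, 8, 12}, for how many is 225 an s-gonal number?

s = 3: P(3, 20) = 210 and P(3, 21) = 231; 225 is not s-gonal.
s = 4: P(4, 15) = 225. ✓
s = 6: P(6, 10) = 190 and P(6, 11) = 231; 225 is not s-gonal.
s = 7: P(7, 9) = 189 and P(7, 10) = 235; 225 is not s-gonal.
s = 8: P(8, 9) = 225. ✓
s = 12: P(12, 7) = 217 and P(12, 8) = 288; 225 is not s-gonal.
Hits: s ∈ {4, 8} → 2.

2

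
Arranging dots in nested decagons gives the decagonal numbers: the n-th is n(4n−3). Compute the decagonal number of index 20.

20·(4·20 − 3) = 20·77 = 1540.

1540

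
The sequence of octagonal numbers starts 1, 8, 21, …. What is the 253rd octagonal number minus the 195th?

77836

253·(3·253 − 2) = 191521 and 195·(3·195 − 2) = 113685.
Difference: 191521 − 113685 = 77836.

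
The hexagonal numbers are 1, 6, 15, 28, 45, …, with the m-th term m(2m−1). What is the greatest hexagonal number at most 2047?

2016

Solve n(2n−1) ≤ 2047 for integer n.
n = 32 gives 2016 ≤ 2047, while n = 33 gives 2145 > 2047; so the answer is 2016.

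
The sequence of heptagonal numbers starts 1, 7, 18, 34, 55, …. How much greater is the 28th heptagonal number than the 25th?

28·(5·28 − 3)/2 = 1918 and 25·(5·25 − 3)/2 = 1525.
Difference: 1918 − 1525 = 393.

393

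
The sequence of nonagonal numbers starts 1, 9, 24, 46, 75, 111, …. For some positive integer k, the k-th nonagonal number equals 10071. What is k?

54

Set n(7n−5)/2 = 10071, giving 7n² − 5n − 20142 = 0.
The discriminant is 25 + 56·10071 = 564001, and √564001 = 751.
So n = (5 + 751) / 14 = 756/14 = 54.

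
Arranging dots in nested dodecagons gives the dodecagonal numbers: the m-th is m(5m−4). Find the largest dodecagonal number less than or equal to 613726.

Solve n(5n−4) ≤ 613726 for integer n.
n = 350 gives 611100 ≤ 613726, while n = 351 gives 614601 > 613726; so the answer is 611100.

611100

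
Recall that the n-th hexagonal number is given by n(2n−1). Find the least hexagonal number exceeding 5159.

Solve n(2n−1) > 5159 for integer n.
The largest n with value ≤ 5159 is 51 (since 5151 ≤ 5159 < 5356), so the first above is n = 52, value 5356.

5356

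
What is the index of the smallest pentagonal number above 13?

4

Solve n(3n−1)/2 > 13 for integer n.
The largest n with value ≤ 13 is 3 (since 12 ≤ 13 < 22), so the first above is n = 4, value 22.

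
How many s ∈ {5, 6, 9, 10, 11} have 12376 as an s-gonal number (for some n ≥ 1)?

2

s = 5: P(5, 91) = 12376. ✓
s = 6: P(6, 78) = 12090 and P(6, 79) = 12403; 12376 is not s-gonal.
s = 9: P(9, 59) = 12036 and P(9, 60) = 12450; 12376 is not s-gonal.
s = 10: P(10, 56) = 12376. ✓
s = 11: P(11, 52) = 11986 and P(11, 53) = 12455; 12376 is not s-gonal.
Hits: s ∈ {5, 10} → 2.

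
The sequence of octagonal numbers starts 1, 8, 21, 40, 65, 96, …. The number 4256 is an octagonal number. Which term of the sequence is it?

Set n(3n−2) = 4256, giving 3n² − 2n − 4256 = 0.
So n = (2 + 226) / 6 = 228/6 = 38.

38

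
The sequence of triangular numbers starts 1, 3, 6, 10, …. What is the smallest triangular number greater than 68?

78

Solve n(n+1)/2 > 68 for integer n.
The largest n with value ≤ 68 is 11 (since 66 ≤ 68 < 78), so the first above is n = 12, value 78.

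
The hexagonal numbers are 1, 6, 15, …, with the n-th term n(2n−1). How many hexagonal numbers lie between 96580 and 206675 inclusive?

The n-th hexagonal number is n(2n−1).
Smallest index with value ≥ 96580: n = 220 (giving 96580).
Largest index with value ≤ 206675: n = 321 (giving 205761).
Indices 220 through 321: 102 terms.

102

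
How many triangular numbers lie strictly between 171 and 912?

The n-th triangular number is n(n+1)/2.
Smallest index with value > 171: n = 19 (giving 190).
Largest index with value < 912: n = 42 (giving 903).
Indices 19 through 42: 24 terms.

24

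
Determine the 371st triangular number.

69006

371·372/2 = 138012/2 = 69006.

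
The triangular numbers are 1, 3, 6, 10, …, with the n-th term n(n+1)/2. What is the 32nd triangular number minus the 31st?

Consecutive triangular numbers differ by n: T_{32} − T_{31} = 32.

32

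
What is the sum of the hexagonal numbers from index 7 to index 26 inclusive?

11890

Σ i(2i−1) = 2Σi² − Σi over i = 7..26.
Σi = 351 − 21 = 330 and Σi² = 6201 − 91 = 6110.
2·6110 − 1·330 = 11890.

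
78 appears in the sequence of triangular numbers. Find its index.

Set n(n+1)/2 = 78, giving n² + n − 156 = 0.
The discriminant is 1 + 8·78 = 625, and √625 = 25.
So n = (-1 + 25) / 2 = 24/2 = 12.

12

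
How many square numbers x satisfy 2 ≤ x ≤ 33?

4

The n-th square number is n².
Smallest index with value ≥ 2: n = 2 (giving 4).
Largest index with value ≤ 33: n = 5 (giving 25).
Indices 2 through 5: 4 terms.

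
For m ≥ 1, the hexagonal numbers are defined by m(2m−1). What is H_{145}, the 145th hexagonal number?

145·(2·145 − 1) = 145·289 = 41905.

41905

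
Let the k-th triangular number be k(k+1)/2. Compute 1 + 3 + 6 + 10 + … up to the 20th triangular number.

1540

Σ i(i+1)/2 = (Σi² + Σi) / 2 over i = 1..20.
Σi = 210 and Σi² = 2870.
(1·2870 + 1·210) / 2 = 3080/2 = 1540.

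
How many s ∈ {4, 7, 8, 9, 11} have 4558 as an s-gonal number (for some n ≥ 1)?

1

s = 4: P(4, 67) = 4489 and P(4, 68) = 4624; 4558 is not s-gonal.
s = 7: P(7, 43) = 4558. ✓
s = 8: P(8, 39) = 4485 and P(8, 40) = 4720; 4558 is not s-gonal.
s = 9: P(9, 36) = 4446 and P(9, 37) = 4699; 4558 is not s-gonal.
s = 11: P(11, 32) = 4496 and P(11, 33) = 4785; 4558 is not s-gonal.
Hits: s ∈ {7} → 1.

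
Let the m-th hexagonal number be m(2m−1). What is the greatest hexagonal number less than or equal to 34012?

Solve n(2n−1) ≤ 34012 for integer n.
n = 130 gives 33670 ≤ 34012, while n = 131 gives 34191 > 34012; so the answer is 33670.

33670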